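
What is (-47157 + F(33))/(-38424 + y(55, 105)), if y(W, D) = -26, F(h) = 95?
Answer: 23531/19225 ≈ 1.2240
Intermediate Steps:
(-47157 + F(33))/(-38424 + y(55, 105)) = (-47157 + 95)/(-38424 - 26) = -47062/(-38450) = -47062*(-1/38450) = 23531/19225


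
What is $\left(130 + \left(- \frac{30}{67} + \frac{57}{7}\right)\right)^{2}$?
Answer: $\frac{4170447241}{219961} \approx 18960.0$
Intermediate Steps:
$\left(130 + \left(- \frac{30}{67} + \frac{57}{7}\right)\right)^{2} = \left(130 + \frac{3609}{469}\right)^{2} = \left(\frac{64579}{469}\right)^{2} = \frac{4170447241}{219961}$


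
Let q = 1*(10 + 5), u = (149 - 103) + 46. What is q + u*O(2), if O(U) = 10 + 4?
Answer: 1303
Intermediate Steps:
O(U) = 14
u = 92 (u = 46 + 46 = 92)
q = 15 (q = 1*15 = 15)
q + u*O(2) = 15 + 92*14 = 15 + 1288 = 1303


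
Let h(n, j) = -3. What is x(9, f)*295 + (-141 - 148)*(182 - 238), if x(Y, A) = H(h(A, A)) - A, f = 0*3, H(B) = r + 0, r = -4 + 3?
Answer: 15889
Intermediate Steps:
r = -1
H(B) = -1 (H(B) = -1 + 0 = -1)
f = 0
x(Y, A) = -1 - A
x(9, f)*295 + (-141 - 148)*(182 - 238) = (-1 - 1*0)*295 + (-141 - 148)*(182 - 238) = (-1 + 0)*295 - 289*(-56) = -1*295 + 16184 = -295 + 16184 = 15889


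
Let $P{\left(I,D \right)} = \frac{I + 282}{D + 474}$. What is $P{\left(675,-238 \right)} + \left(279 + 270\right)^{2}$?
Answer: $\frac{71131593}{236} \approx 3.0141 \cdot 10^{5}$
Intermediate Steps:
$P{\left(I,D \right)} = \frac{282 + I}{474 + D}$
$P{\left(675,-238 \right)} + \left(279 + 270\right)^{2} = \frac{282 + 675}{474 - 238} + \left(279 + 270\right)^{2} = \frac{1}{236} \cdot 957 + 549^{2} = \frac{1}{236} \cdot 957 + 301401 = \frac{957}{236} + 301401 = \frac{71131593}{236}$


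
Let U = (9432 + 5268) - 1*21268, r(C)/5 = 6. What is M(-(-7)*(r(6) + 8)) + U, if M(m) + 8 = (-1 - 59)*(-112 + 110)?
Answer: -6456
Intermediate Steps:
r(C) = 30 (r(C) = 5*6 = 30)
U = -6568 (U = 14700 - 21268 = -6568)
M(m) = 112 (M(m) = -8 + (-1 - 59)*(-112 + 110) = -8 - 60*(-2) = -8 + 120 = 112)
M(-(-7)*(r(6) + 8)) + U = 112 - 6568 = -6456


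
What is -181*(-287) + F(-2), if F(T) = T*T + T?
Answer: 51949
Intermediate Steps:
F(T) = T + T² (F(T) = T² + T = T + T²)
-181*(-287) + F(-2) = -181*(-287) - 2*(1 - 2) = 51947 - 2*(-1) = 51947 + 2 = 51949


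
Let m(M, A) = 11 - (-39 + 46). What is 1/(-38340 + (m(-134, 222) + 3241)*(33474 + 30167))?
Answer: 1/206476705 ≈ 4.8432e-9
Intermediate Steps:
m(M, A) = 4 (m(M, A) = 11 - 1*7 = 11 - 7 = 4)
1/(-38340 + (m(-134, 222) + 3241)*(33474 + 30167)) = 1/(-38340 + (4 + 3241)*(33474 + 30167)) = 1/(-38340 + 3245*63641) = 1/(-38340 + 206515045) = 1/206476705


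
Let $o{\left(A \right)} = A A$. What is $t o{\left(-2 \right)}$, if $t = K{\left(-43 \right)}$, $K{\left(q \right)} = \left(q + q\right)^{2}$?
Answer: $29584$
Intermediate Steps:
$o{\left(A \right)} = A^{2}$
$K{\left(q \right)} = 4 q^{2}$ ($K{\left(q \right)} = \left(2 q\right)^{2} = 4 q^{2}$)
$t = 7396$ ($t = 4 \left(-43\right)^{2} = 4 \cdot 1849 = 7396$)
$t o{\left(-2 \right)} = 7396 \left(-2\right)^{2} = 7396 \cdot 4 = 29584$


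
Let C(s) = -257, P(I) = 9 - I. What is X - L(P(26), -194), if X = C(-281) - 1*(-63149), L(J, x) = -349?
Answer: 63241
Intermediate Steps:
X = 62892 (X = -257 - 1*(-63149) = -257 + 63149 = 62892)
X - L(P(26), -194) = 62892 - 1*(-349) = 62892 + 349 = 63241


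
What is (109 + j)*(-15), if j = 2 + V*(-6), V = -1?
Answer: -1755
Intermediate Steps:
j = 8 (j = 2 - 1*(-6) = 2 + 6 = 8)
(109 + j)*(-15) = (109 + 8)*(-15) = 117*(-15) = -1755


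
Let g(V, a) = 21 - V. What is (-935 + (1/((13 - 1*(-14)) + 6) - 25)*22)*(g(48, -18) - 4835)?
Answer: 21650486/3 ≈ 7.2168e+6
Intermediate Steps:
(-935 + (1/((13 - 1*(-14)) + 6) - 25)*22)*(g(48, -18) - 4835) = (-935 + (1/((13 - 1*(-14)) + 6) - 25)*22)*((21 - 1*48) - 4835) = (-935 + (1/((13 + 14) + 6) - 25)*22)*((21 - 48) - 4835) = (-935 + (1/(27 + 6) - 25)*22)*(-27 - 4835) = (-935 + (1/33 - 25)*22)*(-4862) = (-935 - 824/33*22)*(-4862) = (-935 - 1648/3)*(-4862) = -4453/3*(-4862) = 21650486/3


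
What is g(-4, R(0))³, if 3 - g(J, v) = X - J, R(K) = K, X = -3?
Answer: 8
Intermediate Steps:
g(J, v) = 6 + J (g(J, v) = 3 - (-3 - J) = 3 + (3 + J) = 6 + J)
g(-4, R(0))³ = (6 - 4)³ = 2³ = 8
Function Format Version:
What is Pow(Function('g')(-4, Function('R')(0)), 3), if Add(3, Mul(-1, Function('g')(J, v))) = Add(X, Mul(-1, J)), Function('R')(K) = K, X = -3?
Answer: 8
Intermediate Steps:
Function('g')(J, v) = Add(6, J) (Function('g')(J, v) = Add(3, Mul(-1, Add(-3, Mul(-1, J)))) = Add(3, Add(3, J)) = Add(6, J))
Pow(Function('g')(-4, Function('R')(0)), 3) = Pow(Add(6, -4), 3) = Pow(2, 3) = 8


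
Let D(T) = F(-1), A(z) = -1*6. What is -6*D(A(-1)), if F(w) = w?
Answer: 6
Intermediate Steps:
A(z) = -6
D(T) = -1
-6*D(A(-1)) = -6*(-1) = 6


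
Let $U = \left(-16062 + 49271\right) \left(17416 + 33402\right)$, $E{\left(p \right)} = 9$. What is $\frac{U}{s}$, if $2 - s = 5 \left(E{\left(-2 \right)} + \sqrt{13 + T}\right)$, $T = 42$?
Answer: $- \frac{36283721683}{237} + \frac{4219037405 \sqrt{55}}{237} \approx -2.1074 \cdot 10^{7}$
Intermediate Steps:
$U = 1687614962$ ($U = 33209 \cdot 50818 = 1687614962$)
$s = -43 - 5 \sqrt{55}$ ($s = 2 - 5 \left(9 + \sqrt{13 + 42}\right) = 2 - 5 \left(9 + \sqrt{55}\right) = 2 - \left(45 + 5 \sqrt{55}\right) = -43 - 5 \sqrt{55} \approx -80.081$)
$\frac{U}{s} = \frac{1687614962}{-43 - 5 \sqrt{55}}$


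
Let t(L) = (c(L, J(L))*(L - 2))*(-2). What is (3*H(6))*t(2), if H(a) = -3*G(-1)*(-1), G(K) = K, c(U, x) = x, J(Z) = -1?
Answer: 0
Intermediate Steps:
H(a) = -3 (H(a) = -3*(-1)*(-1) = 3*(-1) = -3)
t(L) = -4 + 2*L (t(L) = -(L - 2)*(-2) = -(-2 + L)*(-2) = (2 - L)*(-2) = -4 + 2*L)
(3*H(6))*t(2) = (3*(-3))*(-4 + 2*2) = -9*(-4 + 4) = -9*0 = 0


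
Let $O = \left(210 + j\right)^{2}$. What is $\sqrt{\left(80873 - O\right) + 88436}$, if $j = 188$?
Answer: $\sqrt{10905} \approx 104.43$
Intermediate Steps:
$O = 158404$ ($O = \left(210 + 188\right)^{2} = 398^{2} = 158404$)
$\sqrt{\left(80873 - O\right) + 88436} = \sqrt{\left(80873 - 158404\right) + 88436} = \sqrt{-77531 + 88436} = \sqrt{10905}$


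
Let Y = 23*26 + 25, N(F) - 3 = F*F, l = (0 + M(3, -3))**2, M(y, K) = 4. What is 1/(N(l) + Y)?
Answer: 1/882 ≈ 0.0011338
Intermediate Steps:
l = 16 (l = (0 + 4)**2 = 4**2 = 16)
N(F) = 3 + F**2 (N(F) = 3 + F*F = 3 + F**2)
Y = 623 (Y = 598 + 25 = 623)
1/(N(l) + Y) = 1/((3 + 16**2) + 623) = 1/((3 + 256) + 623) = 1/(259 + 623) = 1/882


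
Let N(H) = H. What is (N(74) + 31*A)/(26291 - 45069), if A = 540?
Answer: -8407/9389 ≈ -0.89541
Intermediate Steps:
(N(74) + 31*A)/(26291 - 45069) = (74 + 31*540)/(26291 - 45069) = (74 + 16740)/(-18778) = 16814*(-1/18778) = -8407/9389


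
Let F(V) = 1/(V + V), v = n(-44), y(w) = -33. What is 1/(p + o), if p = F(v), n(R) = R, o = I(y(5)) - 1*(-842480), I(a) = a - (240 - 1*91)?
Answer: 88/74122223 ≈ 1.1872e-6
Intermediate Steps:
I(a) = -149 + a (I(a) = a - (240 - 91) = a - 1*149 = a - 149 = -149 + a)
o = 842298 (o = (-149 - 33) - 1*(-842480) = -182 + 842480 = 842298)
v = -44
F(V) = 1/(2*V)
p = -1/88 (p = (½)/(-44) = (½)*(-1/44) = -1/88 ≈ -0.011364)
1/(p + o) = 1/(-1/88 + 842298) = 1/(74122223/88) = 88/74122223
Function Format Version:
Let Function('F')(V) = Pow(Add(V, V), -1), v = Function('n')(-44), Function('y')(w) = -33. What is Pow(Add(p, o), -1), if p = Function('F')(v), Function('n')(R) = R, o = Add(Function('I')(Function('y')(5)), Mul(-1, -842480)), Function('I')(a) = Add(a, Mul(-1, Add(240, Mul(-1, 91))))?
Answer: Rational(88, 74122223) ≈ 1.1872e-6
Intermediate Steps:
Function('I')(a) = Add(-149, a) (Function('I')(a) = Add(a, Mul(-1, Add(240, -91))) = Add(a, Mul(-1, 149)) = Add(a, -149) = Add(-149, a))
o = 842298 (o = Add(Add(-149, -33), Mul(-1, -842480)) = Add(-182, 842480) = 842298)
v = -44
Function('F')(V) = Mul(Rational(1, 2), Pow(V, -1)) (Function('F')(V) = Pow(Mul(2, V), -1) = Mul(Rational(1, 2), Pow(V, -1)))
p = Rational(-1, 88) (p = Mul(Rational(1, 2), Pow(-44, -1)) = Mul(Rational(1, 2), Rational(-1, 44)) = Rational(-1, 88) ≈ -0.011364)
Pow(Add(p, o), -1) = Pow(Add(Rational(-1, 88), 842298), -1) = Pow(Rational(74122223, 88), -1) = Rational(88, 74122223)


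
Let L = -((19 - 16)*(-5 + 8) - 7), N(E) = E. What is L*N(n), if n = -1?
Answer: 2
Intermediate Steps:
L = -2 (L = -(3*3 - 7) = -(9 - 7) = -1*2 = -2)
L*N(n) = -2*(-1) = 2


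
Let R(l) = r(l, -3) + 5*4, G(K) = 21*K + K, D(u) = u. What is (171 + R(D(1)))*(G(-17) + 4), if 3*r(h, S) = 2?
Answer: -212750/3 ≈ -70917.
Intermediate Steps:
r(h, S) = ⅔ (r(h, S) = (⅓)*2 = ⅔)
G(K) = 22*K
R(l) = 62/3 (R(l) = ⅔ + 5*4 = ⅔ + 20 = 62/3)
(171 + R(D(1)))*(G(-17) + 4) = (171 + 62/3)*(22*(-17) + 4) = 575*(-374 + 4)/3 = (575/3)*(-370) = -212750/3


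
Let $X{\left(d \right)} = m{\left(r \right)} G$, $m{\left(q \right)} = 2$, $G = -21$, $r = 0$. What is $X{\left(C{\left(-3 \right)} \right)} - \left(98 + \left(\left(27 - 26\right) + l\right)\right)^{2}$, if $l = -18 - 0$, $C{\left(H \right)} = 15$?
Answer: $-6603$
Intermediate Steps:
$l = -18$ ($l = -18 + 0 = -18$)
$X{\left(d \right)} = -42$ ($X{\left(d \right)} = 2 \left(-21\right) = -42$)
$X{\left(C{\left(-3 \right)} \right)} - \left(98 + \left(\left(27 - 26\right) + l\right)\right)^{2} = -42 - \left(98 + \left(\left(27 - 26\right) - 18\right)\right)^{2} = -42 - \left(98 + \left(1 - 18\right)\right)^{2} = -42 - \left(98 - 17\right)^{2} = -42 - 81^{2} = -42 - 6561 = -6603$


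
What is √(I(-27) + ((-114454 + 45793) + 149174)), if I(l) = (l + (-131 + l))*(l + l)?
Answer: 7*√1847 ≈ 300.84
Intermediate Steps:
I(l) = 2*l*(-131 + 2*l) (I(l) = (-131 + 2*l)*(2*l) = 2*l*(-131 + 2*l))
√(I(-27) + ((-114454 + 45793) + 149174)) = √(2*(-27)*(-131 + 2*(-27)) + ((-114454 + 45793) + 149174)) = √(2*(-27)*(-131 - 54) + (-68661 + 149174)) = √(2*(-27)*(-185) + 80513) = √(9990 + 80513) = √90503 = 7*√1847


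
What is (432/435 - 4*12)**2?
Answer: 46457856/21025 ≈ 2209.6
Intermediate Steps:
(432/435 - 4*12)**2 = (432*(1/435) - 48)**2 = (144/145 - 48)**2 = (-6816/145)**2 = 46457856/21025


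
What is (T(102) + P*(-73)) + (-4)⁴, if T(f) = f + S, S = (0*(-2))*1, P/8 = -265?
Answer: 155118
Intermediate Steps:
P = -2120 (P = 8*(-265) = -2120)
S = 0 (S = 0*1 = 0)
T(f) = f (T(f) = f + 0 = f)
(T(102) + P*(-73)) + (-4)⁴ = (102 - 2120*(-73)) + (-4)⁴ = (102 + 154760) + 256 = 154862 + 256 = 155118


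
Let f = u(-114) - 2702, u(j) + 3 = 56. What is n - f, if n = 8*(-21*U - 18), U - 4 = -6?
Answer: 2841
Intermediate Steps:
U = -2 (U = 4 - 6 = -2)
u(j) = 53 (u(j) = -3 + 56 = 53)
f = -2649 (f = 53 - 2702 = -2649)
n = 192 (n = 8*(-21*(-2) - 18) = 8*(42 - 18) = 8*24 = 192)
n - f = 192 - 1*(-2649) = 192 + 2649 = 2841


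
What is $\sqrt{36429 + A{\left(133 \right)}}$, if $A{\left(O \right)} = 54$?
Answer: $\sqrt{36483} \approx 191.01$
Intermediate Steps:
$\sqrt{36429 + A{\left(133 \right)}} = \sqrt{36429 + 54} = \sqrt{36483}$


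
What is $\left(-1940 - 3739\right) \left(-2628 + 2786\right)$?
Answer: $-897282$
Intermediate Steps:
$\left(-1940 - 3739\right) \left(-2628 + 2786\right) = \left(-5679\right) 158 = -897282$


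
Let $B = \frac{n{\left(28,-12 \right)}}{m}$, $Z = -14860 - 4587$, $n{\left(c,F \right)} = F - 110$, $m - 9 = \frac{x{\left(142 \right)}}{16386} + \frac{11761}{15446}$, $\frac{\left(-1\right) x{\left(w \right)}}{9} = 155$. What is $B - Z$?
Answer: $\frac{3966319656669}{204087665} \approx 19434.0$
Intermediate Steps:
$x{\left(w \right)} = -1395$ ($x{\left(w \right)} = \left(-9\right) 155 = -1395$)
$m = \frac{204087665}{21091513}$ ($m = 9 + \left(- \frac{1395}{16386} + \frac{11761}{15446}\right) = 9 + \left(\left(-1395\right) \frac{1}{16386} + 11761 \cdot \frac{1}{15446}\right) = 9 + \left(- \frac{465}{5462} + \frac{11761}{15446}\right) = 9 + \frac{14264048}{21091513} = \frac{204087665}{21091513} \approx 9.6763$)
$n{\left(c,F \right)} = -110 + F$
$Z = -19447$
$B = - \frac{2573164586}{204087665}$ ($B = \frac{-110 - 12}{\frac{204087665}{21091513}} = \left(-122\right) \frac{21091513}{204087665} = - \frac{2573164586}{204087665} \approx -12.608$)
$B - Z = - \frac{2573164586}{204087665} - -19447 = - \frac{2573164586}{204087665} + 19447 = \frac{3966319656669}{204087665}$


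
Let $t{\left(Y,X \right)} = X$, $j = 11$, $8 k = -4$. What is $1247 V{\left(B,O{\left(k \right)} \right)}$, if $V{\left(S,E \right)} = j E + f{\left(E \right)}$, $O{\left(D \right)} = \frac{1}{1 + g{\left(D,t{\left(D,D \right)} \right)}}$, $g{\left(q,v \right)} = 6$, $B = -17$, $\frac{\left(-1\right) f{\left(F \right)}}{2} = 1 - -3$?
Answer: $- \frac{56115}{7} \approx -8016.4$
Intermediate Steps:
$k = - \frac{1}{2}$ ($k = \frac{1}{8} \left(-4\right) = - \frac{1}{2} \approx -0.5$)
$f{\left(F \right)} = -8$ ($f{\left(F \right)} = - 2 \left(1 - -3\right) = - 2 \left(1 + 3\right) = \left(-2\right) 4 = -8$)
$O{\left(D \right)} = \frac{1}{7}$ ($O{\left(D \right)} = \frac{1}{1 + 6} = \frac{1}{7}$)
$V{\left(S,E \right)} = -8 + 11 E$ ($V{\left(S,E \right)} = 11 E - 8 = -8 + 11 E$)
$1247 V{\left(B,O{\left(k \right)} \right)} = 1247 \left(-8 + 11 \cdot \frac{1}{7}\right) = 1247 \left(-8 + \frac{11}{7}\right) = 1247 \left(- \frac{45}{7}\right) = - \frac{56115}{7}$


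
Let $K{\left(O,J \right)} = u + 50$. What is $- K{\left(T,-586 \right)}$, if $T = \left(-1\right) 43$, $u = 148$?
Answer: $-198$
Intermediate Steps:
$T = -43$
$K{\left(O,J \right)} = 198$ ($K{\left(O,J \right)} = 148 + 50 = 198$)
$- K{\left(T,-586 \right)} = \left(-1\right) 198 = -198$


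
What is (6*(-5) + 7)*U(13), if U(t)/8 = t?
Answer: -2392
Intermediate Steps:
U(t) = 8*t
(6*(-5) + 7)*U(13) = (6*(-5) + 7)*(8*13) = (-30 + 7)*104 = -23*104 = -2392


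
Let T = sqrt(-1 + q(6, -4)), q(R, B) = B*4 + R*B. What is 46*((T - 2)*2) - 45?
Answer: -229 + 92*I*sqrt(41) ≈ -229.0 + 589.09*I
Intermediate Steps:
q(R, B) = 4*B + B*R
T = I*sqrt(41) (T = sqrt(-1 - 4*(4 + 6)) = sqrt(-1 - 4*10) = sqrt(-1 - 40) = sqrt(-41) = I*sqrt(41) ≈ 6.4031*I)
46*((T - 2)*2) - 45 = 46*((I*sqrt(41) - 2)*2) - 45 = 46*((-2 + I*sqrt(41))*2) - 45 = 46*(-4 + 2*I*sqrt(41)) - 45 = (-184 + 92*I*sqrt(41)) - 45 = -229 + 92*I*sqrt(41)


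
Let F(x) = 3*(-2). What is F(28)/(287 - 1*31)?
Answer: -3/128 ≈ -0.023438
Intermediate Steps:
F(x) = -6
F(28)/(287 - 1*31) = -6/(287 - 1*31) = -6/(287 - 31) = -6/256 = -6*1/256 = -3/128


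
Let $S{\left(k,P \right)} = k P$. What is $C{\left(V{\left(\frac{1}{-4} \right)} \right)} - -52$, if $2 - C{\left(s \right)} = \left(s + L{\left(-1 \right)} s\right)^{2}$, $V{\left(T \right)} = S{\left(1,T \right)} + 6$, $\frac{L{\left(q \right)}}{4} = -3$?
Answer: $- \frac{63145}{16} \approx -3946.6$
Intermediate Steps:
$S{\left(k,P \right)} = P k$
$L{\left(q \right)} = -12$ ($L{\left(q \right)} = 4 \left(-3\right) = -12$)
$V{\left(T \right)} = 6 + T$ ($V{\left(T \right)} = T 1 + 6 = T + 6 = 6 + T$)
$C{\left(s \right)} = 2 - 121 s^{2}$ ($C{\left(s \right)} = 2 - \left(s - 12 s\right)^{2} = 2 - \left(- 11 s\right)^{2} = 2 - 121 s^{2}$)
$C{\left(V{\left(\frac{1}{-4} \right)} \right)} - -52 = \left(2 - 121 \left(6 + \frac{1}{-4}\right)^{2}\right) - -52 = \left(2 - 121 \left(6 - \frac{1}{4}\right)^{2}\right) + 52 = \left(2 - 121 \left(\frac{23}{4}\right)^{2}\right) + 52 = \left(2 - \frac{64009}{16}\right) + 52 = - \frac{63977}{16} + 52 = - \frac{63145}{16}$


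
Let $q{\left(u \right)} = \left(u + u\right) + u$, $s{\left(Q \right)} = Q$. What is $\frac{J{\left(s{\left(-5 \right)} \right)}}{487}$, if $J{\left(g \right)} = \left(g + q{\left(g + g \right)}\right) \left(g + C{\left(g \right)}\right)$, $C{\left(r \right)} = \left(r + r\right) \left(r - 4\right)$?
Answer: $- \frac{2975}{487} \approx -6.1088$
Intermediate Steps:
$C{\left(r \right)} = 2 r \left(-4 + r\right)$
$q{\left(u \right)} = 3 u$ ($q{\left(u \right)} = 2 u + u = 3 u$)
$J{\left(g \right)} = 7 g \left(g + 2 g \left(-4 + g\right)\right)$ ($J{\left(g \right)} = \left(g + 3 \left(g + g\right)\right) \left(g + 2 g \left(-4 + g\right)\right) = \left(g + 3 \cdot 2 g\right) \left(g + 2 g \left(-4 + g\right)\right) = \left(g + 6 g\right) \left(g + 2 g \left(-4 + g\right)\right) = 7 g \left(g + 2 g \left(-4 + g\right)\right)$)
$\frac{J{\left(s{\left(-5 \right)} \right)}}{487} = \frac{\left(-5\right)^{2} \left(-49 + 14 \left(-5\right)\right)}{487} = 25 \left(-49 - 70\right) \frac{1}{487} = 25 \left(-119\right) \frac{1}{487} = \left(-2975\right) \frac{1}{487} = - \frac{2975}{487}$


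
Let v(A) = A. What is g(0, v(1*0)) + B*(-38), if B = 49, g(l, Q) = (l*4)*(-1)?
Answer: -1862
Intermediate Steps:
g(l, Q) = -4*l (g(l, Q) = (4*l)*(-1) = -4*l)
g(0, v(1*0)) + B*(-38) = -4*0 + 49*(-38) = 0 - 1862 = -1862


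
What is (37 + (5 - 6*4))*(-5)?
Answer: -90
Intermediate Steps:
(37 + (5 - 6*4))*(-5) = (37 + (5 - 24))*(-5) = (37 - 19)*(-5) = 18*(-5) = -90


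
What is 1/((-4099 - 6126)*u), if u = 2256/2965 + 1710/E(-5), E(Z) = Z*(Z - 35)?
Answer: -2372/225823215 ≈ -1.0504e-5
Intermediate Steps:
E(Z) = Z*(-35 + Z)
u = 110427/11860 (u = 2256/2965 + 1710/((-5*(-35 - 5))) = 2256*(1/2965) + 1710/((-5*(-40))) = 2256/2965 + 1710/200 = 2256/2965 + 1710*(1/200) = 2256/2965 + 171/20 = 110427/11860 ≈ 9.3109)
1/((-4099 - 6126)*u) = 1/((-4099 - 6126)*(110427/11860)) = (11860/110427)/(-10225) = -1/10225*11860/110427 = -2372/225823215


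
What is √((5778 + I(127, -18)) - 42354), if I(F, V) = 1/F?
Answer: 7*I*√12039473/127 ≈ 191.25*I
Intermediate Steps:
√((5778 + I(127, -18)) - 42354) = √((5778 + 1/127) - 42354) = √(733807/127 - 42354) = √(-4645151/127) = 7*I*√12039473/127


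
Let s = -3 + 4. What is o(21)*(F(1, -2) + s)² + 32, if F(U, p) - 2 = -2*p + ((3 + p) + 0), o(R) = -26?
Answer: -1632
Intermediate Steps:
F(U, p) = 5 - p (F(U, p) = 2 + (-2*p + ((3 + p) + 0)) = 2 + (-2*p + (3 + p)) = 2 + (3 - p) = 5 - p)
s = 1
o(21)*(F(1, -2) + s)² + 32 = -26*((5 - 1*(-2)) + 1)² + 32 = -26*((5 + 2) + 1)² + 32 = -26*(7 + 1)² + 32 = -26*8² + 32 = -26*64 + 32 = -1664 + 32 = -1632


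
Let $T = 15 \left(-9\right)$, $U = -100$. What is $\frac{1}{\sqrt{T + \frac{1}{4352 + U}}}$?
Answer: $- \frac{2 i \sqrt{610182197}}{574019} \approx - 0.086066 i$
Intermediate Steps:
$T = -135$
$\frac{1}{\sqrt{T + \frac{1}{4352 + U}}} = \frac{1}{\sqrt{-135 + \frac{1}{4352 - 100}}} = \frac{1}{\sqrt{-135 + \frac{1}{4252}}} = \frac{1}{\sqrt{- \frac{574019}{4252}}} = \frac{1}{\frac{1}{2126} i \sqrt{610182197}} = - \frac{2 i \sqrt{610182197}}{574019}$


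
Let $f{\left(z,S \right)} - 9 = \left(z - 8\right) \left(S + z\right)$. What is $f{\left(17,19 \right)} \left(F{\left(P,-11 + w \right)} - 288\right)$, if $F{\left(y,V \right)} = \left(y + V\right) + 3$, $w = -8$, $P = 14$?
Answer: $-96570$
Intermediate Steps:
$f{\left(z,S \right)} = 9 + \left(-8 + z\right) \left(S + z\right)$ ($f{\left(z,S \right)} = 9 + \left(z - 8\right) \left(S + z\right) = 9 + \left(-8 + z\right) \left(S + z\right)$)
$F{\left(y,V \right)} = 3 + V + y$ ($F{\left(y,V \right)} = \left(V + y\right) + 3 = 3 + V + y$)
$f{\left(17,19 \right)} \left(F{\left(P,-11 + w \right)} - 288\right) = \left(9 + 17^{2} - 152 - 136 + 19 \cdot 17\right) \left(\left(3 - 19 + 14\right) - 288\right) = \left(9 + 289 - 152 - 136 + 323\right) \left(\left(3 - 19 + 14\right) - 288\right) = 333 \left(-2 - 288\right) = 333 \left(-290\right) = -96570$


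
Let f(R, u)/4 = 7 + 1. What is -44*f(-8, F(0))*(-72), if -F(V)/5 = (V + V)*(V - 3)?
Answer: 101376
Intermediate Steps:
F(V) = -10*V*(-3 + V) (F(V) = -5*(V + V)*(V - 3) = -5*2*V*(-3 + V) = -10*V*(-3 + V))
f(R, u) = 32 (f(R, u) = 4*(7 + 1) = 4*8 = 32)
-44*f(-8, F(0))*(-72) = -44*32*(-72) = -1408*(-72) = 101376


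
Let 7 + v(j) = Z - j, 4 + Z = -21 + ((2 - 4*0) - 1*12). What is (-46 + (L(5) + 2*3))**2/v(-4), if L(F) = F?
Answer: -1225/38 ≈ -32.237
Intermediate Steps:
Z = -35 (Z = -4 + (-21 + ((2 - 4*0) - 1*12)) = -4 + (-21 + ((2 + 0) - 12)) = -4 + (-21 + (2 - 12)) = -4 + (-21 - 10) = -4 - 31 = -35)
v(j) = -42 - j (v(j) = -7 + (-35 - j) = -42 - j)
(-46 + (L(5) + 2*3))**2/v(-4) = (-46 + (5 + 2*3))**2/(-42 - 1*(-4)) = (-46 + (5 + 6))**2/(-42 + 4) = (-46 + 11)**2/(-38) = (-35)**2*(-1/38) = 1225*(-1/38) = -1225/38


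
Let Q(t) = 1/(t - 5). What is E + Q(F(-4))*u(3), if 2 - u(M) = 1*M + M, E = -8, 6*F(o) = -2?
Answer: -29/4 ≈ -7.2500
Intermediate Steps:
F(o) = -⅓ (F(o) = (⅙)*(-2) = -⅓)
Q(t) = 1/(-5 + t)
u(M) = 2 - 2*M (u(M) = 2 - (1*M + M) = 2 - (M + M) = 2 - 2*M)
E + Q(F(-4))*u(3) = -8 + (2 - 2*3)/(-5 - ⅓) = -8 + (2 - 6)/(-16/3) = -8 - 3/16*(-4) = -8 + ¾ = -29/4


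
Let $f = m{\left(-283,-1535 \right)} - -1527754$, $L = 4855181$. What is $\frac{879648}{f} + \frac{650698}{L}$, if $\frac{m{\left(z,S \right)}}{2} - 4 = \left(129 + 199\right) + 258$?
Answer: $\frac{239351116010}{337420513957} \approx 0.70936$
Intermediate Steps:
$m{\left(z,S \right)} = 1180$ ($m{\left(z,S \right)} = 8 + 2 \left(\left(129 + 199\right) + 258\right) = 8 + 2 \left(328 + 258\right) = 8 + 2 \cdot 586 = 8 + 1172 = 1180$)
$f = 1528934$ ($f = 1180 - -1527754 = 1180 + 1527754 = 1528934$)
$\frac{879648}{f} + \frac{650698}{L} = \frac{879648}{1528934} + \frac{650698}{4855181} = 879648 \cdot \frac{1}{1528934} + 650698 \cdot \frac{1}{4855181} = \frac{39984}{69497} + \frac{650698}{4855181} = \frac{239351116010}{337420513957}$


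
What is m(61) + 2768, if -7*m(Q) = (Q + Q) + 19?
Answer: 19235/7 ≈ 2747.9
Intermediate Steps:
m(Q) = -19/7 - 2*Q/7 (m(Q) = -((Q + Q) + 19)/7 = -(2*Q + 19)/7 = -(19 + 2*Q)/7 = -19/7 - 2*Q/7)
m(61) + 2768 = (-19/7 - 2/7*61) + 2768 = (-19/7 - 122/7) + 2768 = -141/7 + 2768 = 19235/7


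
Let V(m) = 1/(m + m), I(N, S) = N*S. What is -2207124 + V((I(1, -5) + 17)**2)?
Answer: -635651711/288 ≈ -2.2071e+6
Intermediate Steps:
V(m) = 1/(2*m)
-2207124 + V((I(1, -5) + 17)**2) = -2207124 + 1/(2*((1*(-5) + 17)**2)) = -2207124 + 1/(2*((-5 + 17)**2)) = -2207124 + 1/(2*(12**2)) = -2207124 + (1/2)/144 = -2207124 + (1/2)*(1/144) = -2207124 + 1/288 = -635651711/288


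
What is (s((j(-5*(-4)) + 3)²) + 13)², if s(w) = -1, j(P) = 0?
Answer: 144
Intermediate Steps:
(s((j(-5*(-4)) + 3)²) + 13)² = (-1 + 13)² = 12² = 144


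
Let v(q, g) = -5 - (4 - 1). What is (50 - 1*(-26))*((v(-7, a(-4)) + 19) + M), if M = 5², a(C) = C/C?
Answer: 2736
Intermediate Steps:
a(C) = 1
v(q, g) = -8 (v(q, g) = -5 - 1*3 = -5 - 3 = -8)
M = 25
(50 - 1*(-26))*((v(-7, a(-4)) + 19) + M) = (50 - 1*(-26))*((-8 + 19) + 25) = (50 + 26)*(11 + 25) = 76*36 = 2736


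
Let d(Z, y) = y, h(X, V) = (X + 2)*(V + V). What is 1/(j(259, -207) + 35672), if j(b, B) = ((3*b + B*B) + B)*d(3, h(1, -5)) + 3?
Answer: -1/1266895 ≈ -7.8933e-7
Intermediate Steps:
h(X, V) = 2*V*(2 + X) (h(X, V) = (2 + X)*(2*V) = 2*V*(2 + X))
j(b, B) = 3 - 90*b - 30*B - 30*B² (j(b, B) = ((3*b + B*B) + B)*(2*(-5)*(2 + 1)) + 3 = ((3*b + B²) + B)*(2*(-5)*3) + 3 = ((B² + 3*b) + B)*(-30) + 3 = (B + B² + 3*b)*(-30) + 3 = (-90*b - 30*B - 30*B²) + 3 = 3 - 90*b - 30*B - 30*B²)
1/(j(259, -207) + 35672) = 1/((3 - 90*259 - 30*(-207) - 30*(-207)²) + 35672) = 1/((3 - 23310 + 6210 - 30*42849) + 35672) = 1/((3 - 23310 + 6210 - 1285470) + 35672) = 1/(-1302567 + 35672) = 1/(-1266895) = -1/1266895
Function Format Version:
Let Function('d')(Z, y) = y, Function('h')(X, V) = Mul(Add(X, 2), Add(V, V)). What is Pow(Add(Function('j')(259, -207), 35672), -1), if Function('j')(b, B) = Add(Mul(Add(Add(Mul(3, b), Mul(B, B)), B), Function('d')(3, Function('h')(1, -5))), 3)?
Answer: Rational(-1, 1266895) ≈ -7.8933e-7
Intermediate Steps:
Function('h')(X, V) = Mul(2, V, Add(2, X)) (Function('h')(X, V) = Mul(Add(2, X), Mul(2, V)) = Mul(2, V, Add(2, X)))
Function('j')(b, B) = Add(3, Mul(-90, b), Mul(-30, B), Mul(-30, Pow(B, 2))) (Function('j')(b, B) = Add(Mul(Add(Add(Mul(3, b), Mul(B, B)), B), Mul(2, -5, Add(2, 1))), 3) = Add(Mul(Add(Add(Mul(3, b), Pow(B, 2)), B), Mul(2, -5, 3)), 3) = Add(Mul(Add(Add(Pow(B, 2), Mul(3, b)), B), -30), 3) = Add(Mul(Add(B, Pow(B, 2), Mul(3, b)), -30), 3) = Add(Add(Mul(-90, b), Mul(-30, B), Mul(-30, Pow(B, 2))), 3) = Add(3, Mul(-90, b), Mul(-30, B), Mul(-30, Pow(B, 2))))
Pow(Add(Function('j')(259, -207), 35672), -1) = Pow(Add(Add(3, Mul(-90, 259), Mul(-30, -207), Mul(-30, Pow(-207, 2))), 35672), -1) = Pow(Add(Add(3, -23310, 6210, Mul(-30, 42849)), 35672), -1) = Pow(Add(Add(3, -23310, 6210, -1285470), 35672), -1) = Pow(Add(-1302567, 35672), -1) = Pow(-1266895, -1) = Rational(-1, 1266895)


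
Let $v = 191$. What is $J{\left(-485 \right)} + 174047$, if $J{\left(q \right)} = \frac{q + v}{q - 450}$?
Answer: $\frac{162734239}{935} \approx 1.7405 \cdot 10^{5}$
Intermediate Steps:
$J{\left(q \right)} = \frac{191 + q}{-450 + q}$ ($J{\left(q \right)} = \frac{q + 191}{q - 450} = \frac{191 + q}{-450 + q}$)
$J{\left(-485 \right)} + 174047 = \frac{191 - 485}{-450 - 485} + 174047 = \frac{1}{-935} \left(-294\right) + 174047 = \left(- \frac{1}{935}\right) \left(-294\right) + 174047 = \frac{294}{935} + 174047 = \frac{162734239}{935}$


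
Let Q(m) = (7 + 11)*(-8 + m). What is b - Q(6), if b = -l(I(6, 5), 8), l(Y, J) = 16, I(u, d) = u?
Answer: 20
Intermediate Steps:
Q(m) = -144 + 18*m (Q(m) = 18*(-8 + m) = -144 + 18*m)
b = -16 (b = -1*16 = -16)
b - Q(6) = -16 - (-144 + 18*6) = -16 - (-144 + 108) = -16 - 1*(-36) = -16 + 36 = 20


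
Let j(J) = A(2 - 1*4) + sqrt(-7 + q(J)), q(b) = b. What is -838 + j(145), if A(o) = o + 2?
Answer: -838 + sqrt(138) ≈ -826.25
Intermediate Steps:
A(o) = 2 + o
j(J) = sqrt(-7 + J) (j(J) = (2 + (2 - 1*4)) + sqrt(-7 + J) = (2 + (2 - 4)) + sqrt(-7 + J) = (2 - 2) + sqrt(-7 + J) = 0 + sqrt(-7 + J) = sqrt(-7 + J))
-838 + j(145) = -838 + sqrt(-7 + 145) = -838 + sqrt(138)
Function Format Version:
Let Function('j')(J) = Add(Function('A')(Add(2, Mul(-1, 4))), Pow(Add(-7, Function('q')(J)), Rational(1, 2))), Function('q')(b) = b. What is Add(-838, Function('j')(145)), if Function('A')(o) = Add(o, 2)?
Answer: Add(-838, Pow(138, Rational(1, 2))) ≈ -826.25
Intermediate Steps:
Function('A')(o) = Add(2, o)
Function('j')(J) = Pow(Add(-7, J), Rational(1, 2)) (Function('j')(J) = Add(Add(2, Add(2, Mul(-1, 4))), Pow(Add(-7, J), Rational(1, 2))) = Add(Add(2, Add(2, -4)), Pow(Add(-7, J), Rational(1, 2))) = Add(Add(2, -2), Pow(Add(-7, J), Rational(1, 2))) = Add(0, Pow(Add(-7, J), Rational(1, 2))) = Pow(Add(-7, J), Rational(1, 2)))
Add(-838, Function('j')(145)) = Add(-838, Pow(Add(-7, 145), Rational(1, 2))) = Add(-838, Pow(138, Rational(1, 2)))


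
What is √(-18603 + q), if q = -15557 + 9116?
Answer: 2*I*√6261 ≈ 158.25*I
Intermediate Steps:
q = -6441
√(-18603 + q) = √(-18603 - 6441) = √(-25044) = 2*I*√6261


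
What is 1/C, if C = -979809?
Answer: -1/979809 ≈ -1.0206e-6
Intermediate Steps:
1/C = 1/(-979809) = -1/979809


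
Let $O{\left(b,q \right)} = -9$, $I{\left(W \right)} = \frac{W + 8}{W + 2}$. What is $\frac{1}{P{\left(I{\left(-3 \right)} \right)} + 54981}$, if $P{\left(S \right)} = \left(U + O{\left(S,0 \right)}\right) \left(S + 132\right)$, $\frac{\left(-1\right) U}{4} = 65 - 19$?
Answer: $\frac{1}{30470} \approx 3.2819 \cdot 10^{-5}$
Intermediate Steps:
$I{\left(W \right)} = \frac{8 + W}{2 + W}$
$U = -184$ ($U = - 4 \left(65 - 19\right) = \left(-4\right) 46 = -184$)
$P{\left(S \right)} = -25476 - 193 S$ ($P{\left(S \right)} = \left(-184 - 9\right) \left(S + 132\right) = - 193 \left(132 + S\right) = -25476 - 193 S$)
$\frac{1}{P{\left(I{\left(-3 \right)} \right)} + 54981} = \frac{1}{\left(-25476 - 193 \frac{8 - 3}{2 - 3}\right) + 54981} = \frac{1}{\left(-25476 - 193 \frac{1}{-1} \cdot 5\right) + 54981} = \frac{1}{\left(-25476 - 193 \left(\left(-1\right) 5\right)\right) + 54981} = \frac{1}{\left(-25476 - -965\right) + 54981} = \frac{1}{\left(-25476 + 965\right) + 54981} = \frac{1}{-24511 + 54981} = \frac{1}{30470}$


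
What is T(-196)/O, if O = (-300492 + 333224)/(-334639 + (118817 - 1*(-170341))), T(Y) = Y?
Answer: 45481/167 ≈ 272.34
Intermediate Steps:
O = -32732/45481 (O = 32732/(-334639 + (118817 + 170341)) = 32732/(-334639 + 289158) = 32732/(-45481) = 32732*(-1/45481) = -32732/45481 ≈ -0.71969)
T(-196)/O = -196/(-32732/45481) = -196*(-45481/32732) = 45481/167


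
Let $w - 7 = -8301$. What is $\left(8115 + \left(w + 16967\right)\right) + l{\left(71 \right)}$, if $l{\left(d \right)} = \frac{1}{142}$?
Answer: $\frac{2383897}{142} \approx 16788.0$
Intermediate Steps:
$w = -8294$ ($w = 7 - 8301 = -8294$)
$l{\left(d \right)} = \frac{1}{142}$
$\left(8115 + \left(w + 16967\right)\right) + l{\left(71 \right)} = \left(8115 + \left(-8294 + 16967\right)\right) + \frac{1}{142} = \left(8115 + 8673\right) + \frac{1}{142} = 16788 + \frac{1}{142} = \frac{2383897}{142}$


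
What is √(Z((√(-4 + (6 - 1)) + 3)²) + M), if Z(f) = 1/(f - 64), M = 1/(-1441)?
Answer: I*√6436947/17292 ≈ 0.14672*I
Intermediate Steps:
M = -1/1441 ≈ -0.00069396
Z(f) = 1/(-64 + f)
√(Z((√(-4 + (6 - 1)) + 3)²) + M) = √(1/(-64 + (√(-4 + (6 - 1)) + 3)²) - 1/1441) = √(1/(-64 + (√(-4 + 5) + 3)²) - 1/1441) = √(1/(-64 + (√1 + 3)²) - 1/1441) = √(1/(-64 + (1 + 3)²) - 1/1441) = √(1/(-64 + 4²) - 1/1441) = √(1/(-64 + 16) - 1/1441) = √(1/(-48) - 1/1441) = √(-1/48 - 1/1441) = √(-1489/69168) = I*√6436947/17292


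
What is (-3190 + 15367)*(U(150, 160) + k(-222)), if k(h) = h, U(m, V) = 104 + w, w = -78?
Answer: -2386692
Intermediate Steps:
U(m, V) = 26 (U(m, V) = 104 - 78 = 26)
(-3190 + 15367)*(U(150, 160) + k(-222)) = (-3190 + 15367)*(26 - 222) = 12177*(-196) = -2386692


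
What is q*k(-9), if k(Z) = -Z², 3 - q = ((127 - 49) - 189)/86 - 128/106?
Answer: -2029941/4558 ≈ -445.36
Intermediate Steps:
q = 25061/4558 (q = 3 - (((127 - 49) - 189)/86 - 128/106) = 3 - ((78 - 189)*(1/86) - 128*1/106) = 3 - (-111*1/86 - 64/53) = 3 - (-111/86 - 64/53) = 3 - 1*(-11387/4558) = 3 + 11387/4558 = 25061/4558 ≈ 5.4982)
q*k(-9) = 25061*(-1*(-9)²)/4558 = 25061*(-1*81)/4558 = (25061/4558)*(-81) = -2029941/4558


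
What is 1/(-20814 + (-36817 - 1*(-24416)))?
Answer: -1/33215 ≈ -3.0107e-5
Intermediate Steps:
1/(-20814 + (-36817 - 1*(-24416))) = 1/(-20814 + (-36817 + 24416)) = 1/(-20814 - 12401) = 1/(-33215) = -1/33215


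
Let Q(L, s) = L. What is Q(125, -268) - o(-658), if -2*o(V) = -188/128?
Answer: 7953/64 ≈ 124.27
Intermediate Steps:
o(V) = 47/64 (o(V) = -(-94)/128 = -1/2*(-47/32) = 47/64)
Q(125, -268) - o(-658) = 125 - 1*47/64 = 125 - 47/64 = 7953/64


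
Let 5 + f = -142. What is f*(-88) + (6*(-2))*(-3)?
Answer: 12972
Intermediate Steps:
f = -147 (f = -5 - 142 = -147)
f*(-88) + (6*(-2))*(-3) = -147*(-88) + (6*(-2))*(-3) = 12936 - 12*(-3) = 12936 + 36 = 12972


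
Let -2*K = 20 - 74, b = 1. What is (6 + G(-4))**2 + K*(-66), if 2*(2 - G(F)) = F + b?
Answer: -6767/4 ≈ -1691.8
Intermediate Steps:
K = 27 (K = -(20 - 74)/2 = -1/2*(-54) = 27)
G(F) = 3/2 - F/2 (G(F) = 2 - (F + 1)/2 = 2 - (1 + F)/2 = 2 + (-1/2 - F/2) = 3/2 - F/2)
(6 + G(-4))**2 + K*(-66) = (6 + (3/2 - 1/2*(-4)))**2 + 27*(-66) = (6 + (3/2 + 2))**2 - 1782 = (6 + 7/2)**2 - 1782 = (19/2)**2 - 1782 = 361/4 - 1782 = -6767/4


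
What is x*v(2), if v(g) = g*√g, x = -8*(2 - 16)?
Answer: 224*√2 ≈ 316.78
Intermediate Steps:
x = 112 (x = -8*(-14) = 112)
v(g) = g^(3/2)
x*v(2) = 112*2^(3/2) = 112*(2*√2) = 224*√2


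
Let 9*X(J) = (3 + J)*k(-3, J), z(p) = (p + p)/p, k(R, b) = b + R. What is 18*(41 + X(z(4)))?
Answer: 728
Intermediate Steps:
k(R, b) = R + b
z(p) = 2 (z(p) = (2*p)/p = 2)
X(J) = (-3 + J)*(3 + J)/9 (X(J) = ((3 + J)*(-3 + J))/9 = ((-3 + J)*(3 + J))/9 = (-3 + J)*(3 + J)/9)
18*(41 + X(z(4))) = 18*(41 + (-1 + (⅑)*2²)) = 18*(41 + (-1 + (⅑)*4)) = 18*(41 + (-1 + 4/9)) = 18*(41 - 5/9) = 18*(364/9) = 728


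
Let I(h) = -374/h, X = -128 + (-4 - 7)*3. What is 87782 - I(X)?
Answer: 14132528/161 ≈ 87780.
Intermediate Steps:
X = -161 (X = -128 - 11*3 = -128 - 33 = -161)
87782 - I(X) = 87782 - (-374)/(-161) = 87782 - (-374)*(-1)/161 = 87782 - 1*374/161 = 87782 - 374/161 = 14132528/161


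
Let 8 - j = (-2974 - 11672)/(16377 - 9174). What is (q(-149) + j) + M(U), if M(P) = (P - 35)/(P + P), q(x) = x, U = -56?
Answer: -5307331/38416 ≈ -138.15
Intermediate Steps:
M(P) = (-35 + P)/(2*P) (M(P) = (-35 + P)/((2*P)) = (-35 + P)*(1/(2*P)) = (-35 + P)/(2*P))
j = 24090/2401 (j = 8 - (-2974 - 11672)/(16377 - 9174) = 8 - (-14646)/7203 = 8 - 1*(-4882/2401) = 8 + 4882/2401 = 24090/2401 ≈ 10.033)
(q(-149) + j) + M(U) = (-149 + 24090/2401) + (1/2)*(-35 - 56)/(-56) = -333659/2401 + (1/2)*(-1/56)*(-91) = -333659/2401 + 13/16 = -5307331/38416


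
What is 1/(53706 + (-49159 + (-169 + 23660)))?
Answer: 1/28038 ≈ 3.5666e-5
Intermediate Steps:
1/(53706 + (-49159 + (-169 + 23660))) = 1/(53706 + (-49159 + 23491)) = 1/(53706 - 25668) = 1/28038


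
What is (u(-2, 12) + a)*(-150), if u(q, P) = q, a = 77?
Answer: -11250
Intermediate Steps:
(u(-2, 12) + a)*(-150) = (-2 + 77)*(-150) = 75*(-150) = -11250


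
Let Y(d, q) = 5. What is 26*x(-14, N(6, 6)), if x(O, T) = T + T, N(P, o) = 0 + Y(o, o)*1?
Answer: 260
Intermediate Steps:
N(P, o) = 5 (N(P, o) = 0 + 5*1 = 0 + 5 = 5)
x(O, T) = 2*T
26*x(-14, N(6, 6)) = 26*(2*5) = 26*10 = 260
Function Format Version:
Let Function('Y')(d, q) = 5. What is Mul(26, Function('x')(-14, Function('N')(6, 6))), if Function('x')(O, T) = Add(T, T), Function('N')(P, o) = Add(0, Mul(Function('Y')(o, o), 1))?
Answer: 260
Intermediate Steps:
Function('N')(P, o) = 5 (Function('N')(P, o) = Add(0, Mul(5, 1)) = Add(0, 5) = 5)
Function('x')(O, T) = Mul(2, T)
Mul(26, Function('x')(-14, Function('N')(6, 6))) = Mul(26, Mul(2, 5)) = Mul(26, 10) = 260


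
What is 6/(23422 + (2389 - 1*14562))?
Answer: 6/11249 ≈ 0.00053338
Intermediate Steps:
6/(23422 + (2389 - 1*14562)) = 6/(23422 + (2389 - 14562)) = 6/(23422 - 12173) = 6/11249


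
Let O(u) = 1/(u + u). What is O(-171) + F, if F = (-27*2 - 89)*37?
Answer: -1809523/342 ≈ -5291.0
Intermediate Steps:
F = -5291 (F = (-54 - 89)*37 = -143*37 = -5291)
O(u) = 1/(2*u)
O(-171) + F = (½)/(-171) - 5291 = (½)*(-1/171) - 5291 = -1/342 - 5291 = -1809523/342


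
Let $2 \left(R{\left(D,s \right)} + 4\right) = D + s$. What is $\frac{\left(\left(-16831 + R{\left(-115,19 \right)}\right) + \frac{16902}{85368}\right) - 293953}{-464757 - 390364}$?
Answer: $\frac{4422571791}{12166661588} \approx 0.3635$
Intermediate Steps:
$R{\left(D,s \right)} = -4 + \frac{D}{2} + \frac{s}{2}$ ($R{\left(D,s \right)} = -4 + \frac{D + s}{2} = -4 + \left(\frac{D}{2} + \frac{s}{2}\right) = -4 + \frac{D}{2} + \frac{s}{2}$)
$\frac{\left(\left(-16831 + R{\left(-115,19 \right)}\right) + \frac{16902}{85368}\right) - 293953}{-464757 - 390364} = \frac{\left(\left(-16831 + \left(-4 + \frac{1}{2} \left(-115\right) + \frac{1}{2} \cdot 19\right)\right) + \frac{16902}{85368}\right) - 293953}{-464757 - 390364} = \frac{\left(\left(-16831 - 52\right) + 16902 \cdot \frac{1}{85368}\right) - 293953}{-855121} = \left(\left(\left(-16831 - 52\right) + \frac{2817}{14228}\right) - 293953\right) \left(- \frac{1}{855121}\right) = \left(\left(-16883 + \frac{2817}{14228}\right) - 293953\right) \left(- \frac{1}{855121}\right) = \left(- \frac{240208507}{14228} - 293953\right) \left(- \frac{1}{855121}\right) = \left(- \frac{4422571791}{14228}\right) \left(- \frac{1}{855121}\right) = \frac{4422571791}{12166661588}$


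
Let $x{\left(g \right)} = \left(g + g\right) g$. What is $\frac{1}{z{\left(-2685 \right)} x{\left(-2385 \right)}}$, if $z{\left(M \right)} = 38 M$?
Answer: $- \frac{1}{1160739193500} \approx -8.6152 \cdot 10^{-13}$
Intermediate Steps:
$x{\left(g \right)} = 2 g^{2}$ ($x{\left(g \right)} = 2 g g = 2 g^{2}$)
$\frac{1}{z{\left(-2685 \right)} x{\left(-2385 \right)}} = \frac{1}{38 \left(-2685\right) 2 \left(-2385\right)^{2}} = \frac{1}{\left(-102030\right) 2 \cdot 5688225} = - \frac{1}{102030 \cdot 11376450} = \left(- \frac{1}{102030}\right) \frac{1}{11376450} = - \frac{1}{1160739193500}$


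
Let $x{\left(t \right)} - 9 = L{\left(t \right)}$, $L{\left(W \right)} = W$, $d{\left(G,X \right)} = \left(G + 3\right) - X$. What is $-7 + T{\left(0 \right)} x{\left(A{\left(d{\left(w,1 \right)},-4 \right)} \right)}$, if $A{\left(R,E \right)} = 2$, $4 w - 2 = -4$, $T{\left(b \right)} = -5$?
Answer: $-62$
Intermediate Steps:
$w = - \frac{1}{2}$ ($w = \frac{1}{2} + \frac{1}{4} \left(-4\right) = \frac{1}{2} - 1 = - \frac{1}{2} \approx -0.5$)
$d{\left(G,X \right)} = 3 + G - X$ ($d{\left(G,X \right)} = \left(3 + G\right) - X = 3 + G - X$)
$x{\left(t \right)} = 9 + t$
$-7 + T{\left(0 \right)} x{\left(A{\left(d{\left(w,1 \right)},-4 \right)} \right)} = -7 - 5 \left(9 + 2\right) = -7 - 55 = -62$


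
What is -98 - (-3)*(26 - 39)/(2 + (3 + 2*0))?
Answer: -529/5 ≈ -105.80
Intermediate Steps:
-98 - (-3)*(26 - 39)/(2 + (3 + 2*0)) = -98 - (-3)*(-13/(2 + (3 + 0))) = -98 - (-3)*(-13/(2 + 3)) = -98 - (-3)*(-13/5) = -98 - (-3)*(-13*1/5) = -98 - (-3)*(-13)/5 = -98 - 1*39/5 = -98 - 39/5 = -529/5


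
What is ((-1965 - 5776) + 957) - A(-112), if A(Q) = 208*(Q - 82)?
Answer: 33568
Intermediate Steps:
A(Q) = -17056 + 208*Q (A(Q) = 208*(-82 + Q) = -17056 + 208*Q)
((-1965 - 5776) + 957) - A(-112) = ((-1965 - 5776) + 957) - (-17056 + 208*(-112)) = (-7741 + 957) - (-17056 - 23296) = -6784 - 1*(-40352) = -6784 + 40352 = 33568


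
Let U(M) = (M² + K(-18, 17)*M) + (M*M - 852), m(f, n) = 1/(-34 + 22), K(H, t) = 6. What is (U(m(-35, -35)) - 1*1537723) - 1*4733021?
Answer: -451554947/72 ≈ -6.2716e+6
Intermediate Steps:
m(f, n) = -1/12 (m(f, n) = 1/(-12) = -1/12)
U(M) = -852 + 2*M² + 6*M (U(M) = (M² + 6*M) + (M*M - 852) = (M² + 6*M) + (M² - 852) = (M² + 6*M) + (-852 + M²) = -852 + 2*M² + 6*M)
(U(m(-35, -35)) - 1*1537723) - 1*4733021 = ((-852 + 2*(-1/12)² + 6*(-1/12)) - 1*1537723) - 1*4733021 = ((-852 + 2*(1/144) - ½) - 1537723) - 4733021 = ((-852 + 1/72 - ½) - 1537723) - 4733021 = (-61379/72 - 1537723) - 4733021 = -110777435/72 - 4733021 = -451554947/72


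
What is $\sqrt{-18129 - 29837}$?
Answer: $i \sqrt{47966} \approx 219.01 i$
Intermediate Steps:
$\sqrt{-18129 - 29837} = \sqrt{-47966} = i \sqrt{47966}$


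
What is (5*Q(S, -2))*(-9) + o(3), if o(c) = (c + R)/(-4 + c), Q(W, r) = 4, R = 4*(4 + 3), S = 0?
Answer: -211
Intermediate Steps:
R = 28 (R = 4*7 = 28)
o(c) = (28 + c)/(-4 + c) (o(c) = (c + 28)/(-4 + c) = (28 + c)/(-4 + c))
(5*Q(S, -2))*(-9) + o(3) = (5*4)*(-9) + (28 + 3)/(-4 + 3) = 20*(-9) + 31/(-1) = -180 - 1*31 = -180 - 31 = -211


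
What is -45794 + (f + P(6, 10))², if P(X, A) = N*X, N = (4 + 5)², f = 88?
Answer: 283682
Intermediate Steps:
N = 81 (N = 9² = 81)
P(X, A) = 81*X
-45794 + (f + P(6, 10))² = -45794 + (88 + 81*6)² = -45794 + (88 + 486)² = -45794 + 574² = -45794 + 329476 = 283682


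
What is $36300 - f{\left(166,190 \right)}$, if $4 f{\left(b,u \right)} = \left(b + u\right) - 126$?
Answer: $\frac{72485}{2} \approx 36243.0$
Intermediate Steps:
$f{\left(b,u \right)} = - \frac{63}{2} + \frac{b}{4} + \frac{u}{4}$ ($f{\left(b,u \right)} = \frac{\left(b + u\right) - 126}{4} = \frac{-126 + b + u}{4} = - \frac{63}{2} + \frac{b}{4} + \frac{u}{4}$)
$36300 - f{\left(166,190 \right)} = 36300 - \left(- \frac{63}{2} + \frac{1}{4} \cdot 166 + \frac{1}{4} \cdot 190\right) = 36300 - \left(- \frac{63}{2} + \frac{83}{2} + \frac{95}{2}\right) = 36300 - \frac{115}{2} = \frac{72485}{2}$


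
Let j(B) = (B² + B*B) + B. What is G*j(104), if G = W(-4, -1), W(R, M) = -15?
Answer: -326040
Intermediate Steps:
j(B) = B + 2*B² (j(B) = (B² + B²) + B = 2*B² + B = B + 2*B²)
G = -15
G*j(104) = -1560*(1 + 2*104) = -1560*(1 + 208) = -1560*209 = -15*21736 = -326040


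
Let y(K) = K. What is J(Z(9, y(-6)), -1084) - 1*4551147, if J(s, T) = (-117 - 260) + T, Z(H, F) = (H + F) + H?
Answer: -4552608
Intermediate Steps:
Z(H, F) = F + 2*H (Z(H, F) = (F + H) + H = F + 2*H)
J(s, T) = -377 + T
J(Z(9, y(-6)), -1084) - 1*4551147 = (-377 - 1084) - 1*4551147 = -1461 - 4551147 = -4552608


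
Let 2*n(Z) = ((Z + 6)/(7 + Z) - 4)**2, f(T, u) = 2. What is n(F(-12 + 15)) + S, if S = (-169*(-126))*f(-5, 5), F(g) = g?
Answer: 8518561/200 ≈ 42593.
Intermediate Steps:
n(Z) = (-4 + (6 + Z)/(7 + Z))**2/2 (n(Z) = ((Z + 6)/(7 + Z) - 4)**2/2 = ((6 + Z)/(7 + Z) - 4)**2/2 = (-4 + (6 + Z)/(7 + Z))**2/2)
S = 42588 (S = -169*(-126)*2 = 21294*2 = 42588)
n(F(-12 + 15)) + S = (22 + 3*(-12 + 15))**2/(2*(7 + (-12 + 15))**2) + 42588 = (22 + 3*3)**2/(2*(7 + 3)**2) + 42588 = (1/2)*(22 + 9)**2/10**2 + 42588 = (1/2)*(1/100)*31**2 + 42588 = (1/2)*(1/100)*961 + 42588 = 961/200 + 42588 = 8518561/200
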